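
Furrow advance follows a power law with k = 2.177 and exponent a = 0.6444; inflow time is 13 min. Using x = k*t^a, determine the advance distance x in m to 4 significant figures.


x = 2.177 * 13^0.6444 = 11.37 m
Therefore the advance distance x = 11.37 m.


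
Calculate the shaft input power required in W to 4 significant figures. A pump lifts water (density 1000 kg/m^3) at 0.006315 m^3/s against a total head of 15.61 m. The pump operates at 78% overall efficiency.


Approach: apply hydraulic power then efficiency conversion, P = rho*g*Q*H; P_in = P/eta.
Step 1 — hydraulic power (P = rho*g*Q*H):
  P = 1000 * 9.81 * 0.006315 * 15.61 = 967.042 W
Step 2 — input power: P_in = P/eta = 967.042 / 0.78 = 1240 W
Therefore the shaft input power required = 1240 W.


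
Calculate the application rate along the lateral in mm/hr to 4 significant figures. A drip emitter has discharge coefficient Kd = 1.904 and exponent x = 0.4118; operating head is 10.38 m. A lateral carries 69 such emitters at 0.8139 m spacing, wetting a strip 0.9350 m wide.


Approach: apply the emitter equation with a lateral mass balance, q = Kd*h^x; Q = n*q; rate = Q/(n*spacing*width).
Step 1 — single emitter flow (q = Kd*h^x):
  q = 1.904 * 10.38^0.4118 = 4.99042 L/hr
Step 2 — total lateral flow: Q = 69 * 4.99042 = 344.339 L/hr
Step 3 — wetted area: A = 69 * 0.8139 * 0.9350 = 52.5088 m^2
Step 4 — application rate: Q/A = 344.339/52.5088 = 6.558 mm/hr
Therefore the application rate along the lateral = 6.558 mm/hr.


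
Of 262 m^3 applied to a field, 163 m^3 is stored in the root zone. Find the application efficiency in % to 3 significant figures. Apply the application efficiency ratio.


Approach: apply the application efficiency ratio, Ea = (stored/applied)*100.
Ea = (163/262)*100 = 62.2 %
Therefore the application efficiency = 62.2 %.


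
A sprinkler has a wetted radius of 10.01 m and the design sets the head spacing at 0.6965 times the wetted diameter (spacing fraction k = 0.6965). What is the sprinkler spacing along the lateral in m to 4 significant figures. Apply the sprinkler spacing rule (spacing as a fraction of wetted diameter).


Approach: apply the sprinkler spacing rule (spacing as a fraction of wetted diameter), S = k*(2*R).
S = 0.6965 * (2 * 10.01) = 13.94 m
Therefore the sprinkler spacing along the lateral = 13.94 m.


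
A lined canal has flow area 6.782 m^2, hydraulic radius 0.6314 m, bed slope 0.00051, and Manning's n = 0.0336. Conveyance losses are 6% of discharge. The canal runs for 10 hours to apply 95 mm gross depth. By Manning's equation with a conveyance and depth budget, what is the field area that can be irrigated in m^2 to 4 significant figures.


Approach: apply Manning's equation with a conveyance and depth budget, Q = (1/n)*A*R^(2/3)*S^(1/2); Q_field = Q*(1-loss); Area = Q_field*t/(d/1000).
Step 1 — canal discharge (Manning's equation):
  Q = (1/0.0336) * 6.782 * 0.6314^(2/3) * 0.00051^(1/2) = 3.35485 m^3/s
Step 2 — delivered flow: Q_field = 3.35485*(1 - 6/100) = 3.15356 m^3/s
Step 3 — volume delivered: V = 3.15356 * 10*3600 = 113528 m^3
Step 4 — area served: A = V / (depth/1000) = 113528 / 0.095 = 1195000 m^2
Therefore the field area that can be irrigated = 1195000 m^2.


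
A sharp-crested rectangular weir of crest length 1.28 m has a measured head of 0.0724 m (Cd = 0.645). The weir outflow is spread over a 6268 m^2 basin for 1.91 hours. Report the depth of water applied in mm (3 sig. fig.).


Approach: apply the rectangular weir equation with a volume-to-depth conversion, Q = (2/3)*Cd*L*sqrt(2g)*H^1.5; d = Q*t/A * 1000.
Step 1 — weir discharge:
  Q = (2/3)*0.645*1.28*sqrt(2*9.81)*0.0724^1.5 = 0.047494 m^3/s
Step 2 — volume: V = 0.047494 * 1.91*3600 = 326.57 m^3
Step 3 — depth: d = V/A * 1000 = 326.57/6268 * 1000 = 52.1 mm
Therefore the depth of water applied = 52.1 mm.


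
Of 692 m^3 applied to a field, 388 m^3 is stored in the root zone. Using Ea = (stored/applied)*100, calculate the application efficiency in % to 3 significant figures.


Ea = (388/692)*100 = 56.1 %
Therefore the application efficiency = 56.1 %.


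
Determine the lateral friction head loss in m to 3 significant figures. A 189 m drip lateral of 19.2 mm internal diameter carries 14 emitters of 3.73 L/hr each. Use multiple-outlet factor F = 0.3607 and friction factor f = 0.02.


Approach: apply Darcy-Weisbach with the multiple-outlet F-factor, Q = n*q/(3600*1000) m^3/s; v = Q/A; hf = F*f*(L/D)*(v^2/(2g)).
Q = 14*3.73/(3600*1000) = 1.4506e-05 m^3/s
A = pi*(19.2e-3/2)^2 = 2.8953e-04 m^2, so v = Q/A = 0.050100 m/s
hf = 0.3607*0.02*(189/0.0192)*(0.050100^2/(2*9.81)) = 0.00908 m
Therefore the lateral friction head loss = 0.00908 m.


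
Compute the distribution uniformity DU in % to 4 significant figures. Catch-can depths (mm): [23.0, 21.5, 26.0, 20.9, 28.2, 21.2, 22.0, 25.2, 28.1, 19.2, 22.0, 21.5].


Approach: apply the low-quarter distribution uniformity, DU = (mean of lowest quarter of readings / overall mean)*100.
sorted lowest 3 of 12: [19.2, 20.9, 21.2] -> mean = 20.4333 mm
overall mean = 23.2333 mm
DU = (20.4333/23.2333)*100 = 87.95 %
Therefore the distribution uniformity DU = 87.95 %.


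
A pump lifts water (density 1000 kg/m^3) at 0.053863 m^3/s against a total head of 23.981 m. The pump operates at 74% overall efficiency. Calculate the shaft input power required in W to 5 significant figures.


Approach: apply hydraulic power then efficiency conversion, P = rho*g*Q*H; P_in = P/eta.
Step 1 — hydraulic power (P = rho*g*Q*H):
  P = 1000 * 9.81 * 0.053863 * 23.981 = 12671.47 W
Step 2 — input power: P_in = P/eta = 12671.47 / 0.74 = 17124 W
Therefore the shaft input power required = 17124 W.


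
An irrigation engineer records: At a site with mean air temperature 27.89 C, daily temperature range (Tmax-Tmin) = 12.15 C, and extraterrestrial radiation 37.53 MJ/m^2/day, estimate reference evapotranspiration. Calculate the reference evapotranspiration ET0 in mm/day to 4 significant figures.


Approach: apply the Hargreaves-Samani method, ET0 = 0.0023*(Tmean+17.8)*sqrt(Tmax-Tmin)*0.408*Ra.
ET0 = 0.0023*(27.89+17.8)*sqrt(12.15)*0.408*37.53 = 5.609 mm/day
Therefore the reference evapotranspiration ET0 = 5.609 mm/day.


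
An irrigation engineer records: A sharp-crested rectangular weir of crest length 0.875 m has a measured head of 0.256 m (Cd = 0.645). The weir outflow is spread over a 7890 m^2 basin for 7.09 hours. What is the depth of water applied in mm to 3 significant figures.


Approach: apply the rectangular weir equation with a volume-to-depth conversion, Q = (2/3)*Cd*L*sqrt(2g)*H^1.5; d = Q*t/A * 1000.
Step 1 — weir discharge:
  Q = (2/3)*0.645*0.875*sqrt(2*9.81)*0.256^1.5 = 0.21587 m^3/s
Step 2 — volume: V = 0.21587 * 7.09*3600 = 5509.8 m^3
Step 3 — depth: d = V/A * 1000 = 5509.8/7890 * 1000 = 698 mm
Therefore the depth of water applied = 698 mm.


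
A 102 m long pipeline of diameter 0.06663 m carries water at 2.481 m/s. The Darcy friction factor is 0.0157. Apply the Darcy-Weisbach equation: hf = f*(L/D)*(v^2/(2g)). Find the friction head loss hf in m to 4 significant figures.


hf = 0.0157 * (102/0.06663) * (2.481^2 / (2*9.81))
hf = 7.540 m
Therefore the friction head loss hf = 7.540 m.


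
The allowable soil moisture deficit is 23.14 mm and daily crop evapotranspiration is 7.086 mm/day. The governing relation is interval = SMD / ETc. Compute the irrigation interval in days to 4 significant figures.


interval = 23.14 / 7.086 = 3.266 days
Therefore the irrigation interval = 3.266 days.


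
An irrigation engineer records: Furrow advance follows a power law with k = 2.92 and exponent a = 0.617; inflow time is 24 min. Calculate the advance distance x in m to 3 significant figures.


Approach: apply the power-law advance function, x = k*t^a.
x = 2.92 * 24^0.617 = 20.7 m
Therefore the advance distance x = 20.7 m.


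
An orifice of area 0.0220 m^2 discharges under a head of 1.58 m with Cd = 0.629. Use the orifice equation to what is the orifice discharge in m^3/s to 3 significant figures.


Approach: apply the orifice equation, Q = Cd*A*sqrt(2*g*h).
Q = 0.629 * 0.0220 * sqrt(2*9.81*1.58) = 0.0770 m^3/s
Therefore the orifice discharge = 0.0770 m^3/s.


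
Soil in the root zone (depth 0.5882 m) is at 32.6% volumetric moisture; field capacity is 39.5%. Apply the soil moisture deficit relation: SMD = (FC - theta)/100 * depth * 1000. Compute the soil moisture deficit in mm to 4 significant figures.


SMD = (39.5 - 32.6)/100 * 0.5882 * 1000 = 40.59 mm
Therefore the soil moisture deficit = 40.59 mm.


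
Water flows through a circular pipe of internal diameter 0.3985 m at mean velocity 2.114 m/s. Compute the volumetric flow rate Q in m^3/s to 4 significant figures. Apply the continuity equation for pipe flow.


Approach: apply the continuity equation for pipe flow, Q = A * v with A = pi*(D/2)^2.
A = pi*(0.3985/2)^2 = 0.124723 m^2
Q = 0.124723 * 2.114 = 0.2637 m^3/s
Therefore the volumetric flow rate Q = 0.2637 m^3/s.


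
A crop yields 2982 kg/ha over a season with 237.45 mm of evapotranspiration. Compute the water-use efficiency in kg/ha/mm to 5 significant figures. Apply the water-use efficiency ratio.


Approach: apply the water-use efficiency ratio, WUE = yield/ET.
WUE = 2982 / 237.45 = 12.558 kg/ha/mm
Therefore the water-use efficiency = 12.558 kg/ha/mm.


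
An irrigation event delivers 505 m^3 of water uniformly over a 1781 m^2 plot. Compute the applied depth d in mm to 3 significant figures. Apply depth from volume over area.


Approach: apply depth from volume over area, d = (V/A)*1000.
d = (505 / 1781) * 1000 = 284 mm
Therefore the applied depth d = 284 mm.


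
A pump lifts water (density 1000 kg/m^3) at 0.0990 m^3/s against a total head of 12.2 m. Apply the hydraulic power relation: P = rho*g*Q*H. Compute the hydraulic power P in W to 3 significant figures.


P = 1000 * 9.81 * 0.0990 * 12.2 = 11800 W
Therefore the hydraulic power P = 11800 W.


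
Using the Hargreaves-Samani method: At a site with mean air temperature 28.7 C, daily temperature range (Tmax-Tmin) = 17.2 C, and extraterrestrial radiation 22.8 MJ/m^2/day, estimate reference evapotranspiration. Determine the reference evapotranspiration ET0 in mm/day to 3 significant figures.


Approach: apply the Hargreaves-Samani method, ET0 = 0.0023*(Tmean+17.8)*sqrt(Tmax-Tmin)*0.408*Ra.
ET0 = 0.0023*(28.7+17.8)*sqrt(17.2)*0.408*22.8 = 4.13 mm/day
Therefore the reference evapotranspiration ET0 = 4.13 mm/day.


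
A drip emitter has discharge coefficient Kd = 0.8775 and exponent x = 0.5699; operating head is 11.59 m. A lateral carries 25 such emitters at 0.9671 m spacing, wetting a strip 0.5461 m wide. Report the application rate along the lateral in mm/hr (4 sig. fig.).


Approach: apply the emitter equation with a lateral mass balance, q = Kd*h^x; Q = n*q; rate = Q/(n*spacing*width).
Step 1 — single emitter flow (q = Kd*h^x):
  q = 0.8775 * 11.59^0.5699 = 3.54542 L/hr
Step 2 — total lateral flow: Q = 25 * 3.54542 = 88.6356 L/hr
Step 3 — wetted area: A = 25 * 0.9671 * 0.5461 = 13.2033 m^2
Step 4 — application rate: Q/A = 88.6356/13.2033 = 6.713 mm/hr
Therefore the application rate along the lateral = 6.713 mm/hr.


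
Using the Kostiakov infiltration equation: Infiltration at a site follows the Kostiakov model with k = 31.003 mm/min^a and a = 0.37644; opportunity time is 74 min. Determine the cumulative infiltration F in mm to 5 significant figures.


Approach: apply the Kostiakov infiltration equation, F = k*t^a.
F = 31.003 * 74^0.37644 = 156.70 mm
Therefore the cumulative infiltration F = 156.70 mm.


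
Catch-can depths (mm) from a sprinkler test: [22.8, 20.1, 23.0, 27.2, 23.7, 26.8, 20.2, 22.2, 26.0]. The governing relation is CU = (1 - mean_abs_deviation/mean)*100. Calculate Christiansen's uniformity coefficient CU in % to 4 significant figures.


mean = 23.5556 mm
mean |d_i - mean| = 2.10617 mm
CU = (1 - 2.10617/23.5556)*100 = 91.06 %
Therefore Christiansen's uniformity coefficient CU = 91.06 %.


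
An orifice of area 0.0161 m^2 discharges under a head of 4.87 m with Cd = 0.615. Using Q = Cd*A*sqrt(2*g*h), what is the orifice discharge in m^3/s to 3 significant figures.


Q = 0.615 * 0.0161 * sqrt(2*9.81*4.87) = 0.0968 m^3/s
Therefore the orifice discharge = 0.0968 m^3/s.


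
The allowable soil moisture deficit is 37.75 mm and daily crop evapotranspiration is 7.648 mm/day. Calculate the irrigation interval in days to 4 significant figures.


Approach: apply the irrigation interval relation, interval = SMD / ETc.
interval = 37.75 / 7.648 = 4.936 days
Therefore the irrigation interval = 4.936 days.


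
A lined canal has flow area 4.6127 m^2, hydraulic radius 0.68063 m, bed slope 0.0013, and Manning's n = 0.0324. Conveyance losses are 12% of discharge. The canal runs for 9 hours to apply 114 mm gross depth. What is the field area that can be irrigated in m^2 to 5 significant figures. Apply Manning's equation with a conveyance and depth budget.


Approach: apply Manning's equation with a conveyance and depth budget, Q = (1/n)*A*R^(2/3)*S^(1/2); Q_field = Q*(1-loss); Area = Q_field*t/(d/1000).
Step 1 — canal discharge (Manning's equation):
  Q = (1/0.0324) * 4.6127 * 0.68063^(2/3) * 0.0013^(1/2) = 3.971817 m^3/s
Step 2 — delivered flow: Q_field = 3.971817*(1 - 12/100) = 3.495199 m^3/s
Step 3 — volume delivered: V = 3.495199 * 9*3600 = 113244.5 m^3
Step 4 — area served: A = V / (depth/1000) = 113244.5 / 0.114 = 993370 m^2
Therefore the field area that can be irrigated = 993370 m^2.


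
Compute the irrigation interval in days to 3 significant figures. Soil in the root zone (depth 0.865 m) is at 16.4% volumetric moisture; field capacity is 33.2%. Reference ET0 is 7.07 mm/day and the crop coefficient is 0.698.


Approach: apply soil-water budget scheduling, SMD = (FC-theta)/100*depth*1000; ETc = ET0*Kc; interval = SMD/ETc.
Step 1 — soil moisture deficit:
  SMD = (33.2 - 16.4)/100 * 0.865 * 1000 = 145.32 mm
Step 2 — daily crop ET (ETc = ET0*Kc):
  ETc = 7.07 * 0.698 = 4.9349 mm/day
Step 3 — irrigation interval (SMD/ETc):
  interval = 145.32 / 4.9349 = 29.4 days
Therefore the irrigation interval = 29.4 days.


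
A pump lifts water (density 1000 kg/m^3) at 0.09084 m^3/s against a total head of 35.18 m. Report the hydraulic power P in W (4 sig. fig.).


Approach: apply the hydraulic power relation, P = rho*g*Q*H.
P = 1000 * 9.81 * 0.09084 * 35.18 = 31350 W
Therefore the hydraulic power P = 31350 W.


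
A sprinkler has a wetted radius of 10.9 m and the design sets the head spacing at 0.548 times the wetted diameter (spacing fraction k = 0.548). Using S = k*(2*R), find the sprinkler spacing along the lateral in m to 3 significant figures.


S = 0.548 * (2 * 10.9) = 11.9 m
Therefore the sprinkler spacing along the lateral = 11.9 m.


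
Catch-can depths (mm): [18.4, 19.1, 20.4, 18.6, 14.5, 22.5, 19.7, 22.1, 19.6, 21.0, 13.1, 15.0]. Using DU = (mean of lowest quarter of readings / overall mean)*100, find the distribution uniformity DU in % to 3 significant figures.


sorted lowest 3 of 12: [13.1, 14.5, 15.0] -> mean = 14.200 mm
overall mean = 18.667 mm
DU = (14.200/18.667)*100 = 76.1 %
Therefore the distribution uniformity DU = 76.1 %.


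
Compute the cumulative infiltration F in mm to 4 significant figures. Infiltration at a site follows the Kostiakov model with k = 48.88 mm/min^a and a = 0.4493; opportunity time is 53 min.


Approach: apply the Kostiakov infiltration equation, F = k*t^a.
F = 48.88 * 53^0.4493 = 291.0 mm
Therefore the cumulative infiltration F = 291.0 mm.


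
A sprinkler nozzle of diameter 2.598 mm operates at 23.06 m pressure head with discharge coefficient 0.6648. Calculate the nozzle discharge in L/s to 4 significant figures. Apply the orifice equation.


Approach: apply the orifice equation, Q = Cd*A*sqrt(2*g*h), A = pi*(d/2)^2.
A = pi*(2.598e-3/2)^2 = 5.30113e-06 m^2
Q = 0.6648 * 5.30113e-06 * sqrt(2*9.81*23.06) * 1000 = 0.07496 L/s
Therefore the nozzle discharge = 0.07496 L/s.


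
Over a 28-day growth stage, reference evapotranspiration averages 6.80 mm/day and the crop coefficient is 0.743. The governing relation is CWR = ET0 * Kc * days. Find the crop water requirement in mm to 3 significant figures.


CWR = 6.80 * 0.743 * 28 = 141 mm
Therefore the crop water requirement = 141 mm.


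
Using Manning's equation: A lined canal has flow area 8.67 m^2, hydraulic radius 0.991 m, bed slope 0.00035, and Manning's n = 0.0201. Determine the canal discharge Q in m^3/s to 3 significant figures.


Approach: apply Manning's equation, Q = (1/n)*A*R^(2/3)*S^(1/2).
Q = (1/0.0201) * 8.67 * 0.991^(2/3) * 0.00035^(1/2) = 8.02 m^3/s
Therefore the canal discharge Q = 8.02 m^3/s.


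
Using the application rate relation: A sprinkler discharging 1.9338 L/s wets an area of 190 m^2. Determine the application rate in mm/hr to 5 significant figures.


Approach: apply the application rate relation, rate = (Q/A)*3600.
rate = (1.9338 / 190) * 3600 = 36.640 mm/hr
Therefore the application rate = 36.640 mm/hr.


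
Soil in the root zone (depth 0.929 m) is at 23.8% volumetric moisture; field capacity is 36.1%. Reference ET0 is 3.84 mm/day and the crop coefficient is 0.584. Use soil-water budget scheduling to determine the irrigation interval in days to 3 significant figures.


Approach: apply soil-water budget scheduling, SMD = (FC-theta)/100*depth*1000; ETc = ET0*Kc; interval = SMD/ETc.
Step 1 — soil moisture deficit:
  SMD = (36.1 - 23.8)/100 * 0.929 * 1000 = 114.27 mm
Step 2 — daily crop ET (ETc = ET0*Kc):
  ETc = 3.84 * 0.584 = 2.2426 mm/day
Step 3 — irrigation interval (SMD/ETc):
  interval = 114.27 / 2.2426 = 51.0 days
Therefore the irrigation interval = 51.0 days.


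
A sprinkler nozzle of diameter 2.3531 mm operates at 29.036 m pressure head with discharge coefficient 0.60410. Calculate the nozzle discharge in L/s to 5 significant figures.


Approach: apply the orifice equation, Q = Cd*A*sqrt(2*g*h), A = pi*(d/2)^2.
A = pi*(2.3531e-3/2)^2 = 4.348812e-06 m^2
Q = 0.60410 * 4.348812e-06 * sqrt(2*9.81*29.036) * 1000 = 0.062704 L/s
Therefore the nozzle discharge = 0.062704 L/s.


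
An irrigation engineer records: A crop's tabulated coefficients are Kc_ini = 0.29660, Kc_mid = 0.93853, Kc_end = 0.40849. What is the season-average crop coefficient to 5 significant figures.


Approach: apply a simple seasonal average, Kc_avg = (Kc_ini + Kc_mid + Kc_end)/3.
Kc_avg = (0.29660 + 0.93853 + 0.40849)/3 = 0.54787
Therefore the season-average crop coefficient = 0.54787.


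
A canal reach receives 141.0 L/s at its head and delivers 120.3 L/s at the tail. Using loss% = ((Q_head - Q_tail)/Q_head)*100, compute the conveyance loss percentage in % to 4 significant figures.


loss = ((141.0 - 120.3)/141.0)*100 = 14.68 %
Therefore the conveyance loss percentage = 14.68 %.


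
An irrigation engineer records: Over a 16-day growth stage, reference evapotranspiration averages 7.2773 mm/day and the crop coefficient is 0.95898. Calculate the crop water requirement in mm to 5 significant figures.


Approach: apply the crop water requirement relation, CWR = ET0 * Kc * days.
CWR = 7.2773 * 0.95898 * 16 = 111.66 mm
Therefore the crop water requirement = 111.66 mm.


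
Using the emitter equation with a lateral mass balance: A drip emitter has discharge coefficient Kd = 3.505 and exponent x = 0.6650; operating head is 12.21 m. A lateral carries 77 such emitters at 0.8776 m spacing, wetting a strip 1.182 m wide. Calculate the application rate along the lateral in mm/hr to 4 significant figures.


Approach: apply the emitter equation with a lateral mass balance, q = Kd*h^x; Q = n*q; rate = Q/(n*spacing*width).
Step 1 — single emitter flow (q = Kd*h^x):
  q = 3.505 * 12.21^0.6650 = 18.5078 L/hr
Step 2 — total lateral flow: Q = 77 * 18.5078 = 1425.10 L/hr
Step 3 — wetted area: A = 77 * 0.8776 * 1.182 = 79.8739 m^2
Step 4 — application rate: Q/A = 1425.10/79.8739 = 17.84 mm/hr
Therefore the application rate along the lateral = 17.84 mm/hr.


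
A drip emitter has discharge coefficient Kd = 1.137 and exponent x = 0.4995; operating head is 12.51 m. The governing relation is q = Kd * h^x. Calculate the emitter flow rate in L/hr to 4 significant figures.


q = 1.137 * 12.51^0.4995 = 4.016 L/hr
Therefore the emitter flow rate = 4.016 L/hr.


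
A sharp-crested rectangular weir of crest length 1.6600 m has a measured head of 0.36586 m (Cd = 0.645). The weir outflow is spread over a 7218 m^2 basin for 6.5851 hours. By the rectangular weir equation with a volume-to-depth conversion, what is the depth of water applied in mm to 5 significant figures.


Approach: apply the rectangular weir equation with a volume-to-depth conversion, Q = (2/3)*Cd*L*sqrt(2g)*H^1.5; d = Q*t/A * 1000.
Step 1 — weir discharge:
  Q = (2/3)*0.645*1.6600*sqrt(2*9.81)*0.36586^1.5 = 0.6996784 m^3/s
Step 2 — volume: V = 0.6996784 * 6.5851*3600 = 16586.83 m^3
Step 3 — depth: d = V/A * 1000 = 16586.83/7218 * 1000 = 2298.0 mm
Therefore the depth of water applied = 2298.0 mm.


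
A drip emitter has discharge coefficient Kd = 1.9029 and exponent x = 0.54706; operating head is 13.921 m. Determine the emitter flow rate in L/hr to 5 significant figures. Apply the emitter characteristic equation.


Approach: apply the emitter characteristic equation, q = Kd * h^x.
q = 1.9029 * 13.921^0.54706 = 8.0366 L/hr
Therefore the emitter flow rate = 8.0366 L/hr.


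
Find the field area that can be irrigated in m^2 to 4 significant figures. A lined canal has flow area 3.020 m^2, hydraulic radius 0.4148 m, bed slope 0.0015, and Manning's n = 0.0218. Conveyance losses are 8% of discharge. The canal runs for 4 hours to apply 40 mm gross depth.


Approach: apply Manning's equation with a conveyance and depth budget, Q = (1/n)*A*R^(2/3)*S^(1/2); Q_field = Q*(1-loss); Area = Q_field*t/(d/1000).
Step 1 — canal discharge (Manning's equation):
  Q = (1/0.0218) * 3.020 * 0.4148^(2/3) * 0.0015^(1/2) = 2.98416 m^3/s
Step 2 — delivered flow: Q_field = 2.98416*(1 - 8/100) = 2.74543 m^3/s
Step 3 — volume delivered: V = 2.74543 * 4*3600 = 39534.1 m^3
Step 4 — area served: A = V / (depth/1000) = 39534.1 / 0.04 = 988400 m^2
Therefore the field area that can be irrigated = 988400 m^2.


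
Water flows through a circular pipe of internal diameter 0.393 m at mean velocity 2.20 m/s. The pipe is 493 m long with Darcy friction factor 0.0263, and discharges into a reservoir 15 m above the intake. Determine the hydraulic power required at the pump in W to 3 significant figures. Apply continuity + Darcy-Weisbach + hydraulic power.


Approach: apply continuity + Darcy-Weisbach + hydraulic power, Q = A*v; hf = f*(L/D)*(v^2/(2g)); H = static + hf; P = rho*g*Q*H.
Step 1 — flow rate (continuity, Q = A*v):
  A = pi*(0.393/2)^2 = 0.12130 m^2
  Q = 0.12130 * 2.20 = 0.26687 m^3/s
Step 2 — friction head loss (Darcy-Weisbach):
  hf = 0.0263 * (493/0.393) * (2.20^2 / (2*9.81))
  hf = 8.1387 m
Step 3 — total head: H = 15 + 8.1387 = 23.139 m
Step 4 — hydraulic power (P = rho*g*Q*H):
  P = 1000 * 9.81 * 0.26687 * 23.139 = 60600 W
Therefore the hydraulic power required at the pump = 60600 W.


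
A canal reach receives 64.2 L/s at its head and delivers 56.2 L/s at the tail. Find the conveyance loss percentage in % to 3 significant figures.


Approach: apply the conveyance loss ratio, loss% = ((Q_head - Q_tail)/Q_head)*100.
loss = ((64.2 - 56.2)/64.2)*100 = 12.5 %
Therefore the conveyance loss percentage = 12.5 %.


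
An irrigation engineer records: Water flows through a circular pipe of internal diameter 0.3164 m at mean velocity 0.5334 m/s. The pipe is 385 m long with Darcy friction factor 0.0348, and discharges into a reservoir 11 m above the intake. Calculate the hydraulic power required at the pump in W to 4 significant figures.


Approach: apply continuity + Darcy-Weisbach + hydraulic power, Q = A*v; hf = f*(L/D)*(v^2/(2g)); H = static + hf; P = rho*g*Q*H.
Step 1 — flow rate (continuity, Q = A*v):
  A = pi*(0.3164/2)^2 = 0.0786254 m^2
  Q = 0.0786254 * 0.5334 = 0.0419388 m^3/s
Step 2 — friction head loss (Darcy-Weisbach):
  hf = 0.0348 * (385/0.3164) * (0.5334^2 / (2*9.81))
  hf = 0.614060 m
Step 3 — total head: H = 11 + 0.614060 = 11.6141 m
Step 4 — hydraulic power (P = rho*g*Q*H):
  P = 1000 * 9.81 * 0.0419388 * 11.6141 = 4778 W
Therefore the hydraulic power required at the pump = 4778 W.


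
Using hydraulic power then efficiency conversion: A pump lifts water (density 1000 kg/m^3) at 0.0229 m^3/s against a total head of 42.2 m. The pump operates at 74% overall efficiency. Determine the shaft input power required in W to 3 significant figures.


Approach: apply hydraulic power then efficiency conversion, P = rho*g*Q*H; P_in = P/eta.
Step 1 — hydraulic power (P = rho*g*Q*H):
  P = 1000 * 9.81 * 0.0229 * 42.2 = 9480.2 W
Step 2 — input power: P_in = P/eta = 9480.2 / 0.74 = 12800 W
Therefore the shaft input power required = 12800 W.


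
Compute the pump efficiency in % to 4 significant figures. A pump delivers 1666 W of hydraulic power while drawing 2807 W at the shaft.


Approach: apply the efficiency ratio, eta = (P_out/P_in)*100.
eta = (1666 / 2807) * 100 = 59.35 %
Therefore the pump efficiency = 59.35 %.


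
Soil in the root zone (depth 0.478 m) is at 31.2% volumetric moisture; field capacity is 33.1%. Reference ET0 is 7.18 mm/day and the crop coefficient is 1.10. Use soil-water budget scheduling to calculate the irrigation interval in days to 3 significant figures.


Approach: apply soil-water budget scheduling, SMD = (FC-theta)/100*depth*1000; ETc = ET0*Kc; interval = SMD/ETc.
Step 1 — soil moisture deficit:
  SMD = (33.1 - 31.2)/100 * 0.478 * 1000 = 9.0820 mm
Step 2 — daily crop ET (ETc = ET0*Kc):
  ETc = 7.18 * 1.10 = 7.8980 mm/day
Step 3 — irrigation interval (SMD/ETc):
  interval = 9.0820 / 7.8980 = 1.15 days
Therefore the irrigation interval = 1.15 days.


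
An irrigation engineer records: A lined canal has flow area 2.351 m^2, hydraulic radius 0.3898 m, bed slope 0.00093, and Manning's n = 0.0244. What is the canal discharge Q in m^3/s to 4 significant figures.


Approach: apply Manning's equation, Q = (1/n)*A*R^(2/3)*S^(1/2).
Q = (1/0.0244) * 2.351 * 0.3898^(2/3) * 0.00093^(1/2) = 1.568 m^3/s
Therefore the canal discharge Q = 1.568 m^3/s.


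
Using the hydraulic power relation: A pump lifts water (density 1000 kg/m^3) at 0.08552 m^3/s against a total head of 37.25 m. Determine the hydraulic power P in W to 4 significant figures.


Approach: apply the hydraulic power relation, P = rho*g*Q*H.
P = 1000 * 9.81 * 0.08552 * 37.25 = 31250 W
Therefore the hydraulic power P = 31250 W.


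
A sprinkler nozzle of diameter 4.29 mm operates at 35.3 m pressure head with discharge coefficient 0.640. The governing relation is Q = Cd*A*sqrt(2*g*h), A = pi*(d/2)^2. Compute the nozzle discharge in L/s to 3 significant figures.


A = pi*(4.29e-3/2)^2 = 1.4455e-05 m^2
Q = 0.640 * 1.4455e-05 * sqrt(2*9.81*35.3) * 1000 = 0.243 L/s
Therefore the nozzle discharge = 0.243 L/s.


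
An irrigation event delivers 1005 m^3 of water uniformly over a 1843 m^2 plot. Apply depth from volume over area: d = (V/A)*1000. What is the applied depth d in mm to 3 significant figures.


d = (1005 / 1843) * 1000 = 545 mm
Therefore the applied depth d = 545 mm.


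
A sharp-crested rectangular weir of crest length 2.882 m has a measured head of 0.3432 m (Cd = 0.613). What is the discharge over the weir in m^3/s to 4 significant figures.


Approach: apply the rectangular weir equation, Q = (2/3)*Cd*L*sqrt(2g)*H^1.5.
Q = (2/3)*0.613*2.882*sqrt(2*9.81)*0.3432^1.5 = 1.049 m^3/s
Therefore the discharge over the weir = 1.049 m^3/s.


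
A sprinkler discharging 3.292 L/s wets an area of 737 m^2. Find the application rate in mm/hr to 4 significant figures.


Approach: apply the application rate relation, rate = (Q/A)*3600.
rate = (3.292 / 737) * 3600 = 16.08 mm/hr
Therefore the application rate = 16.08 mm/hr.


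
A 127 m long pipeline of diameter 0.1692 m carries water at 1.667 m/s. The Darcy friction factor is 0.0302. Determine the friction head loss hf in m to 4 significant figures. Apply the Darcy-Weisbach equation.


Approach: apply the Darcy-Weisbach equation, hf = f*(L/D)*(v^2/(2g)).
hf = 0.0302 * (127/0.1692) * (1.667^2 / (2*9.81))
hf = 3.211 m
Therefore the friction head loss hf = 3.211 m.


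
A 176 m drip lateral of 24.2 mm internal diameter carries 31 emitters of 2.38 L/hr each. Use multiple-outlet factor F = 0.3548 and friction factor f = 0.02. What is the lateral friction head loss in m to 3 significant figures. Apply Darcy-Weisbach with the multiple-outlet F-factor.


Approach: apply Darcy-Weisbach with the multiple-outlet F-factor, Q = n*q/(3600*1000) m^3/s; v = Q/A; hf = F*f*(L/D)*(v^2/(2g)).
Q = 31*2.38/(3600*1000) = 2.0494e-05 m^3/s
A = pi*(24.2e-3/2)^2 = 4.5996e-04 m^2, so v = Q/A = 0.044557 m/s
hf = 0.3548*0.02*(176/0.0242)*(0.044557^2/(2*9.81)) = 0.00522 m
Therefore the lateral friction head loss = 0.00522 m.


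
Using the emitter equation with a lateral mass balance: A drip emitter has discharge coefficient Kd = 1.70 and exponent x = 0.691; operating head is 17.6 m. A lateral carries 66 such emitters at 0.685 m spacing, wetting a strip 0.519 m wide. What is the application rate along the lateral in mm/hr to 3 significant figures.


Approach: apply the emitter equation with a lateral mass balance, q = Kd*h^x; Q = n*q; rate = Q/(n*spacing*width).
Step 1 — single emitter flow (q = Kd*h^x):
  q = 1.70 * 17.6^0.691 = 12.334 L/hr
Step 2 — total lateral flow: Q = 66 * 12.334 = 814.03 L/hr
Step 3 — wetted area: A = 66 * 0.685 * 0.519 = 23.464 m^2
Step 4 — application rate: Q/A = 814.03/23.464 = 34.7 mm/hr
Therefore the application rate along the lateral = 34.7 mm/hr.


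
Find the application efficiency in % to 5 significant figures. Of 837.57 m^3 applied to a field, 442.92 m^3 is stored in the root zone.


Approach: apply the application efficiency ratio, Ea = (stored/applied)*100.
Ea = (442.92/837.57)*100 = 52.882 %
Therefore the application efficiency = 52.882 %.


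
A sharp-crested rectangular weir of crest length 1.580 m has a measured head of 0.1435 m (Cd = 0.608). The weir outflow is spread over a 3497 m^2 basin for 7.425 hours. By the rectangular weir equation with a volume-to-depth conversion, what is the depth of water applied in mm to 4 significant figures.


Approach: apply the rectangular weir equation with a volume-to-depth conversion, Q = (2/3)*Cd*L*sqrt(2g)*H^1.5; d = Q*t/A * 1000.
Step 1 — weir discharge:
  Q = (2/3)*0.608*1.580*sqrt(2*9.81)*0.1435^1.5 = 0.154204 m^3/s
Step 2 — volume: V = 0.154204 * 7.425*3600 = 4121.88 m^3
Step 3 — depth: d = V/A * 1000 = 4121.88/3497 * 1000 = 1179 mm
Therefore the depth of water applied = 1179 mm.


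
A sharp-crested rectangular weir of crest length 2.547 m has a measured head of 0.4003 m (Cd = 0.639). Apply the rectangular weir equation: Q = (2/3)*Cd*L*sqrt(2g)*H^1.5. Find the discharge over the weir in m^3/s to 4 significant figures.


Q = (2/3)*0.639*2.547*sqrt(2*9.81)*0.4003^1.5 = 1.217 m^3/s
Therefore the discharge over the weir = 1.217 m^3/s.


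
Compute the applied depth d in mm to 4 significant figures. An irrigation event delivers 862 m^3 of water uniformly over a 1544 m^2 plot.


Approach: apply depth from volume over area, d = (V/A)*1000.
d = (862 / 1544) * 1000 = 558.3 mm
Therefore the applied depth d = 558.3 mm.


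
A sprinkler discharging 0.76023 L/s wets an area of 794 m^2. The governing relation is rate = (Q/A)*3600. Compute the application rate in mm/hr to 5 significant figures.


rate = (0.76023 / 794) * 3600 = 3.4469 mm/hr
Therefore the application rate = 3.4469 mm/hr.


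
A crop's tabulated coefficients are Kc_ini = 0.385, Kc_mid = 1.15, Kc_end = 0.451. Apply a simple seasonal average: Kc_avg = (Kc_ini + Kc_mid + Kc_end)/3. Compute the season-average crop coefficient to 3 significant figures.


Kc_avg = (0.385 + 1.15 + 0.451)/3 = 0.662
Therefore the season-average crop coefficient = 0.662.


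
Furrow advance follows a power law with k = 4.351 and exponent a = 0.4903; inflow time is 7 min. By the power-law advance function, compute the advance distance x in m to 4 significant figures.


Approach: apply the power-law advance function, x = k*t^a.
x = 4.351 * 7^0.4903 = 11.30 m
Therefore the advance distance x = 11.30 m.


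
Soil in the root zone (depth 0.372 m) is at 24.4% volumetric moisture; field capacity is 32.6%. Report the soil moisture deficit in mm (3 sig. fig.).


Approach: apply the soil moisture deficit relation, SMD = (FC - theta)/100 * depth * 1000.
SMD = (32.6 - 24.4)/100 * 0.372 * 1000 = 30.5 mm
Therefore the soil moisture deficit = 30.5 mm.


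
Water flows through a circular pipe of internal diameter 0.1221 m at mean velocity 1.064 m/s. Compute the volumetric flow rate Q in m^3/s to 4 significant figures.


Approach: apply the continuity equation for pipe flow, Q = A * v with A = pi*(D/2)^2.
A = pi*(0.1221/2)^2 = 0.0117090 m^2
Q = 0.0117090 * 1.064 = 0.01246 m^3/s
Therefore the volumetric flow rate Q = 0.01246 m^3/s.


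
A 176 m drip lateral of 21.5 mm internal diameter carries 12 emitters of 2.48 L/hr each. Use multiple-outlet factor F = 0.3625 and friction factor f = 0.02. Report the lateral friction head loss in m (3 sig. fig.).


Approach: apply Darcy-Weisbach with the multiple-outlet F-factor, Q = n*q/(3600*1000) m^3/s; v = Q/A; hf = F*f*(L/D)*(v^2/(2g)).
Q = 12*2.48/(3600*1000) = 8.2667e-06 m^3/s
A = pi*(21.5e-3/2)^2 = 3.6305e-04 m^2, so v = Q/A = 0.022770 m/s
hf = 0.3625*0.02*(176/0.0215)*(0.022770^2/(2*9.81)) = 0.00157 m
Therefore the lateral friction head loss = 0.00157 m.


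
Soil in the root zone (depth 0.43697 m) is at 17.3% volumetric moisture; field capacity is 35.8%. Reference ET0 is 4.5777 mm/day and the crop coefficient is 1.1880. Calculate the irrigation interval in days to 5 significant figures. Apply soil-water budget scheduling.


Approach: apply soil-water budget scheduling, SMD = (FC-theta)/100*depth*1000; ETc = ET0*Kc; interval = SMD/ETc.
Step 1 — soil moisture deficit:
  SMD = (35.8 - 17.3)/100 * 0.43697 * 1000 = 80.83945 mm
Step 2 — daily crop ET (ETc = ET0*Kc):
  ETc = 4.5777 * 1.1880 = 5.438308 mm/day
Step 3 — irrigation interval (SMD/ETc):
  interval = 80.83945 / 5.438308 = 14.865 days
Therefore the irrigation interval = 14.865 days.


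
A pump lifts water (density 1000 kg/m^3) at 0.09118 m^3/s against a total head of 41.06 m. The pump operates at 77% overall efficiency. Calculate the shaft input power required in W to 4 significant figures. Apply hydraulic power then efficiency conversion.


Approach: apply hydraulic power then efficiency conversion, P = rho*g*Q*H; P_in = P/eta.
Step 1 — hydraulic power (P = rho*g*Q*H):
  P = 1000 * 9.81 * 0.09118 * 41.06 = 36727.2 W
Step 2 — input power: P_in = P/eta = 36727.2 / 0.77 = 47700 W
Therefore the shaft input power required = 47700 W.


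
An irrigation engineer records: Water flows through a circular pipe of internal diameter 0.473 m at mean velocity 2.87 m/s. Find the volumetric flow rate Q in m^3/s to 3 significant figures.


Approach: apply the continuity equation for pipe flow, Q = A * v with A = pi*(D/2)^2.
A = pi*(0.473/2)^2 = 0.17572 m^2
Q = 0.17572 * 2.87 = 0.504 m^3/s
Therefore the volumetric flow rate Q = 0.504 m^3/s.


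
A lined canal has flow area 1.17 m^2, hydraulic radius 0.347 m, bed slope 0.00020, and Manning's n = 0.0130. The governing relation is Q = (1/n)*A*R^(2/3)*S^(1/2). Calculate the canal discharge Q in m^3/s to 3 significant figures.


Q = (1/0.0130) * 1.17 * 0.347^(2/3) * 0.00020^(1/2) = 0.629 m^3/s
Therefore the canal discharge Q = 0.629 m^3/s.


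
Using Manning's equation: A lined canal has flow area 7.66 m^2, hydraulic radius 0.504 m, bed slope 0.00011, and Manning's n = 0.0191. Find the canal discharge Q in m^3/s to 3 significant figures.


Approach: apply Manning's equation, Q = (1/n)*A*R^(2/3)*S^(1/2).
Q = (1/0.0191) * 7.66 * 0.504^(2/3) * 0.00011^(1/2) = 2.66 m^3/s
Therefore the canal discharge Q = 2.66 m^3/s.


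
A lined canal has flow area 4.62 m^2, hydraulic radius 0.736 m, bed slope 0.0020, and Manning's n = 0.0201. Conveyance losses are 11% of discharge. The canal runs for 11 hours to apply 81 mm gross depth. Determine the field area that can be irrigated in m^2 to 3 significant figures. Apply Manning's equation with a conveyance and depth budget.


Approach: apply Manning's equation with a conveyance and depth budget, Q = (1/n)*A*R^(2/3)*S^(1/2); Q_field = Q*(1-loss); Area = Q_field*t/(d/1000).
Step 1 — canal discharge (Manning's equation):
  Q = (1/0.0201) * 4.62 * 0.736^(2/3) * 0.0020^(1/2) = 8.3794 m^3/s
Step 2 — delivered flow: Q_field = 8.3794*(1 - 11/100) = 7.4577 m^3/s
Step 3 — volume delivered: V = 7.4577 * 11*3600 = 295320 m^3
Step 4 — area served: A = V / (depth/1000) = 295320 / 0.081 = 3650000 m^2
Therefore the field area that can be irrigated = 3650000 m^2.


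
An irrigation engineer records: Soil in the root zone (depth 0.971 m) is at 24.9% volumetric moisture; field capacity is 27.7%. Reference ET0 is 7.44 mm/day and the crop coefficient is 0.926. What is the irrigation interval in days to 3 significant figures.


Approach: apply soil-water budget scheduling, SMD = (FC-theta)/100*depth*1000; ETc = ET0*Kc; interval = SMD/ETc.
Step 1 — soil moisture deficit:
  SMD = (27.7 - 24.9)/100 * 0.971 * 1000 = 27.188 mm
Step 2 — daily crop ET (ETc = ET0*Kc):
  ETc = 7.44 * 0.926 = 6.8894 mm/day
Step 3 — irrigation interval (SMD/ETc):
  interval = 27.188 / 6.8894 = 3.95 days
Therefore the irrigation interval = 3.95 days.


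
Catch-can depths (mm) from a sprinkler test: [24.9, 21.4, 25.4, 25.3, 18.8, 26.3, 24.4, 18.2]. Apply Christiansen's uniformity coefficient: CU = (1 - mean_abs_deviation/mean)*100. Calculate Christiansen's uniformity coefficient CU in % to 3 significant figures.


mean = 23.087 mm
mean |d_i - mean| = 2.7156 mm
CU = (1 - 2.7156/23.087)*100 = 88.2 %
Therefore Christiansen's uniformity coefficient CU = 88.2 %.


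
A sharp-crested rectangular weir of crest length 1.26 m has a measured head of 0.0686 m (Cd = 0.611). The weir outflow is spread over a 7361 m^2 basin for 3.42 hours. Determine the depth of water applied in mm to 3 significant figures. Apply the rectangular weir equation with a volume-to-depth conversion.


Approach: apply the rectangular weir equation with a volume-to-depth conversion, Q = (2/3)*Cd*L*sqrt(2g)*H^1.5; d = Q*t/A * 1000.
Step 1 — weir discharge:
  Q = (2/3)*0.611*1.26*sqrt(2*9.81)*0.0686^1.5 = 0.040847 m^3/s
Step 2 — volume: V = 0.040847 * 3.42*3600 = 502.90 m^3
Step 3 — depth: d = V/A * 1000 = 502.90/7361 * 1000 = 68.3 mm
Therefore the depth of water applied = 68.3 mm.


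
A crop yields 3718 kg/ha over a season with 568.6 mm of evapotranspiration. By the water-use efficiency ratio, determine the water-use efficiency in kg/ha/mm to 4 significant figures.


Approach: apply the water-use efficiency ratio, WUE = yield/ET.
WUE = 3718 / 568.6 = 6.539 kg/ha/mm
Therefore the water-use efficiency = 6.539 kg/ha/mm.


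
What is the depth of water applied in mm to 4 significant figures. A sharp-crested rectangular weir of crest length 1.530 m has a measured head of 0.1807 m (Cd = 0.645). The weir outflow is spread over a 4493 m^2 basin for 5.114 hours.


Approach: apply the rectangular weir equation with a volume-to-depth conversion, Q = (2/3)*Cd*L*sqrt(2g)*H^1.5; d = Q*t/A * 1000.
Step 1 — weir discharge:
  Q = (2/3)*0.645*1.530*sqrt(2*9.81)*0.1807^1.5 = 0.223845 m^3/s
Step 2 — volume: V = 0.223845 * 5.114*3600 = 4121.07 m^3
Step 3 — depth: d = V/A * 1000 = 4121.07/4493 * 1000 = 917.2 mm
Therefore the depth of water applied = 917.2 mm.


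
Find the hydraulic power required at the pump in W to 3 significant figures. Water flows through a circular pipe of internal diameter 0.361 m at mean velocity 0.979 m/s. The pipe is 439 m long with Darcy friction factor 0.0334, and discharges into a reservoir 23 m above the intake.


Approach: apply continuity + Darcy-Weisbach + hydraulic power, Q = A*v; hf = f*(L/D)*(v^2/(2g)); H = static + hf; P = rho*g*Q*H.
Step 1 — flow rate (continuity, Q = A*v):
  A = pi*(0.361/2)^2 = 0.10235 m^2
  Q = 0.10235 * 0.979 = 0.10020 m^3/s
Step 2 — friction head loss (Darcy-Weisbach):
  hf = 0.0334 * (439/0.361) * (0.979^2 / (2*9.81))
  hf = 1.9841 m
Step 3 — total head: H = 23 + 1.9841 = 24.984 m
Step 4 — hydraulic power (P = rho*g*Q*H):
  P = 1000 * 9.81 * 0.10020 * 24.984 = 24600 W
Therefore the hydraulic power required at the pump = 24600 W.
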